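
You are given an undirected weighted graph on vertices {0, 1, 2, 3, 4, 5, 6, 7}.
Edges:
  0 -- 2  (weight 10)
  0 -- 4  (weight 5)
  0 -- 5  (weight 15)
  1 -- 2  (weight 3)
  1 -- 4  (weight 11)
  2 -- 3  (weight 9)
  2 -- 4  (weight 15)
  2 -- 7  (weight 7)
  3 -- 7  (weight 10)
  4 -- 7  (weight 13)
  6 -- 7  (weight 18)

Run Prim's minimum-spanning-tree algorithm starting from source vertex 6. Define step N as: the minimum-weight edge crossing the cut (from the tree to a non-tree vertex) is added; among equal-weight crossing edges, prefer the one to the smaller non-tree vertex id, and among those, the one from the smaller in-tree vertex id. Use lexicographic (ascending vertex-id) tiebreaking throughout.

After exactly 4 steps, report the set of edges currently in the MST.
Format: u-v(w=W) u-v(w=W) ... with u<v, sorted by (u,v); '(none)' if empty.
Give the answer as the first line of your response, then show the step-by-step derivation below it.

1-2(w=3) 2-3(w=9) 2-7(w=7) 6-7(w=18)

step 1: add edge 6-7 (w=18); MST = {6-7(w=18)}
step 2: add edge 2-7 (w=7); MST = {2-7(w=7) 6-7(w=18)}
step 3: add edge 1-2 (w=3); MST = {1-2(w=3) 2-7(w=7) 6-7(w=18)}
step 4: add edge 2-3 (w=9); MST = {1-2(w=3) 2-3(w=9) 2-7(w=7) 6-7(w=18)}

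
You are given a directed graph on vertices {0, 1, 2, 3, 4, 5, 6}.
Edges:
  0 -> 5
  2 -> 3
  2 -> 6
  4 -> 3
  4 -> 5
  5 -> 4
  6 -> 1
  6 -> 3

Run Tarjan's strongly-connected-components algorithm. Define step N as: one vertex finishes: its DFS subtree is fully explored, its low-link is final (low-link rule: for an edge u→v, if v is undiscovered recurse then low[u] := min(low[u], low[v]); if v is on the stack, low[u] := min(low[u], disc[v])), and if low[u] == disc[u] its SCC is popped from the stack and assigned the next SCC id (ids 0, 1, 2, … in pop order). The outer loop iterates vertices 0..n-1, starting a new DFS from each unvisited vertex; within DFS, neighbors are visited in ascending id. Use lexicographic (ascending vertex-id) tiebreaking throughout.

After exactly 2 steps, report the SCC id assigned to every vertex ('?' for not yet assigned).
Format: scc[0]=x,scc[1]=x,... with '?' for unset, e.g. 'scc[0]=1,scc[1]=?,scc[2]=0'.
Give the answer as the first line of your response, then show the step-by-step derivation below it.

scc[0]=?,scc[1]=?,scc[2]=?,scc[3]=0,scc[4]=?,scc[5]=?,scc[6]=?

step 1: low=(low[0]=0,low[1]=?,low[2]=?,low[3]=3,low[4]=2,low[5]=1,low[6]=?); scc=(scc[0]=?,scc[1]=?,scc[2]=?,scc[3]=0,scc[4]=?,scc[5]=?,scc[6]=?)
step 2: low=(low[0]=0,low[1]=?,low[2]=?,low[3]=3,low[4]=1,low[5]=1,low[6]=?); scc=(scc[0]=?,scc[1]=?,scc[2]=?,scc[3]=0,scc[4]=?,scc[5]=?,scc[6]=?)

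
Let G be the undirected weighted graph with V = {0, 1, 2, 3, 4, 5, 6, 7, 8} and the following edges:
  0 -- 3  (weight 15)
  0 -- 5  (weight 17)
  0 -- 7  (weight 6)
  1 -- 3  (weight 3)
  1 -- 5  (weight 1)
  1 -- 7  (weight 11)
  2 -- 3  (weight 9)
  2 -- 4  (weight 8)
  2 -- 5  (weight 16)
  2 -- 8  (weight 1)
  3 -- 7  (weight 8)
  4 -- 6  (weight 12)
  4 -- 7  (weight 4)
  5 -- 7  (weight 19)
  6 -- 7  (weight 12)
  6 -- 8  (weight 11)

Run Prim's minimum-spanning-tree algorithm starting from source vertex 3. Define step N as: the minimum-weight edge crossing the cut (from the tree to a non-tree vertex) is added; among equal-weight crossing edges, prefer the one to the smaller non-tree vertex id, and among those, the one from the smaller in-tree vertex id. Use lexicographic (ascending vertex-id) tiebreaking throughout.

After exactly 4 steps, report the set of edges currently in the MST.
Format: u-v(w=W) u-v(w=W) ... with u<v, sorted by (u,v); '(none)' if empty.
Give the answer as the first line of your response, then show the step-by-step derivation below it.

1-3(w=3) 1-5(w=1) 3-7(w=8) 4-7(w=4)

step 1: add edge 1-3 (w=3); MST = {1-3(w=3)}
step 2: add edge 1-5 (w=1); MST = {1-3(w=3) 1-5(w=1)}
step 3: add edge 3-7 (w=8); MST = {1-3(w=3) 1-5(w=1) 3-7(w=8)}
step 4: add edge 4-7 (w=4); MST = {1-3(w=3) 1-5(w=1) 3-7(w=8) 4-7(w=4)}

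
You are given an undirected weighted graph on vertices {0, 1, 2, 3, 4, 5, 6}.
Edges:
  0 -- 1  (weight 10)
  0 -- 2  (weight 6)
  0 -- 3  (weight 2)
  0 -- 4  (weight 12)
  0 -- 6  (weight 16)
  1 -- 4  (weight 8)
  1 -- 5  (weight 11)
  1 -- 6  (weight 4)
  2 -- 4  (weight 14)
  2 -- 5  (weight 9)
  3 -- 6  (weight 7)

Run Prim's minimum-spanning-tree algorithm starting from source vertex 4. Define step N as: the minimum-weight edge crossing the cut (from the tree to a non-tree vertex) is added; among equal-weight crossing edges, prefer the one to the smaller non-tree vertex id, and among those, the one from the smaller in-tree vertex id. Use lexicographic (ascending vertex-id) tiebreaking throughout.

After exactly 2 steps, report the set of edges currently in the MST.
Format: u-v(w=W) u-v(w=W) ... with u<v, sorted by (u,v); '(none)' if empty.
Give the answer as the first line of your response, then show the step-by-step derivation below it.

1-4(w=8) 1-6(w=4)

step 1: add edge 1-4 (w=8); MST = {1-4(w=8)}
step 2: add edge 1-6 (w=4); MST = {1-4(w=8) 1-6(w=4)}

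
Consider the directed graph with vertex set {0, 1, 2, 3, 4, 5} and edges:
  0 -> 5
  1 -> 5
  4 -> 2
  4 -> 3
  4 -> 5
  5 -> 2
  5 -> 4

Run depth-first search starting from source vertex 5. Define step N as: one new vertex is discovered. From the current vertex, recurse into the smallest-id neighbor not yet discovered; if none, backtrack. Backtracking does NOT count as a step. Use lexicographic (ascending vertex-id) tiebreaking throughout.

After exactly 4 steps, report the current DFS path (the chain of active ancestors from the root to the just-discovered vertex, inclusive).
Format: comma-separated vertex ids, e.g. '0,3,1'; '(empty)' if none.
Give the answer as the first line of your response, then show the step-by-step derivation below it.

5,4,3

step 1: discover 5; path=5; order=5
step 2: discover 2; path=5>2; order=5,2
step 3: discover 4; path=5>4; order=5,2,4
step 4: discover 3; path=5>4>3; order=5,2,4,3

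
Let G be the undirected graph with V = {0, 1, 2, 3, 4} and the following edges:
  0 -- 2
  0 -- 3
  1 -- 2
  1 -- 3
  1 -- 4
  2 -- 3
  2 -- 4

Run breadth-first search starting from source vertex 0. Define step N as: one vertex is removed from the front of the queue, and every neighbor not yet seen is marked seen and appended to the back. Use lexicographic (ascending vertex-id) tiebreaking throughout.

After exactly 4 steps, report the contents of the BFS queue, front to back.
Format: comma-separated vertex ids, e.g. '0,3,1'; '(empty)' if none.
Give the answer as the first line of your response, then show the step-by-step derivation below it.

4

step 1: dequeue 0; queue=[2,3]; order=0
step 2: dequeue 2; queue=[3,1,4]; order=0,2
step 3: dequeue 3; queue=[1,4]; order=0,2,3
step 4: dequeue 1; queue=[4]; order=0,2,3,1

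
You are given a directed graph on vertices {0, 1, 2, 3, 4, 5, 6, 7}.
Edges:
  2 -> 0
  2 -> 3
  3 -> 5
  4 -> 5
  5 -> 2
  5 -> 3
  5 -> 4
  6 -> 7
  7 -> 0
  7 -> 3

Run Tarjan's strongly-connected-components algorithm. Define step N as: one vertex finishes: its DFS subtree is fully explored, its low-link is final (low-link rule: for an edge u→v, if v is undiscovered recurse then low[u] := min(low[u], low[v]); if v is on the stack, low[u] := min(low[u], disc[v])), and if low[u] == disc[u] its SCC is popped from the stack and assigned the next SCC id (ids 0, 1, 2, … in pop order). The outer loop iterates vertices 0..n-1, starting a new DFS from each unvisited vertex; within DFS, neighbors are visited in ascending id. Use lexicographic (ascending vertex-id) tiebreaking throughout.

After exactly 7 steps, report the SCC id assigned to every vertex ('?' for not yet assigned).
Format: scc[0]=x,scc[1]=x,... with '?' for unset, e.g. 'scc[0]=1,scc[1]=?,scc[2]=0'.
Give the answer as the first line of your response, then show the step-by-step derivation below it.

scc[0]=0,scc[1]=1,scc[2]=2,scc[3]=2,scc[4]=2,scc[5]=2,scc[6]=?,scc[7]=3

step 1: low=(low[0]=0,low[1]=?,low[2]=?,low[3]=?,low[4]=?,low[5]=?,low[6]=?,low[7]=?); scc=(scc[0]=0,scc[1]=?,scc[2]=?,scc[3]=?,scc[4]=?,scc[5]=?,scc[6]=?,scc[7]=?)
step 2: low=(low[0]=0,low[1]=1,low[2]=?,low[3]=?,low[4]=?,low[5]=?,low[6]=?,low[7]=?); scc=(scc[0]=0,scc[1]=1,scc[2]=?,scc[3]=?,scc[4]=?,scc[5]=?,scc[6]=?,scc[7]=?)
step 3: low=(low[0]=0,low[1]=1,low[2]=2,low[3]=3,low[4]=4,low[5]=2,low[6]=?,low[7]=?); scc=(scc[0]=0,scc[1]=1,scc[2]=?,scc[3]=?,scc[4]=?,scc[5]=?,scc[6]=?,scc[7]=?)
step 4: low=(low[0]=0,low[1]=1,low[2]=2,low[3]=3,low[4]=4,low[5]=2,low[6]=?,low[7]=?); scc=(scc[0]=0,scc[1]=1,scc[2]=?,scc[3]=?,scc[4]=?,scc[5]=?,scc[6]=?,scc[7]=?)
step 5: low=(low[0]=0,low[1]=1,low[2]=2,low[3]=2,low[4]=4,low[5]=2,low[6]=?,low[7]=?); scc=(scc[0]=0,scc[1]=1,scc[2]=?,scc[3]=?,scc[4]=?,scc[5]=?,scc[6]=?,scc[7]=?)
step 6: low=(low[0]=0,low[1]=1,low[2]=2,low[3]=2,low[4]=4,low[5]=2,low[6]=?,low[7]=?); scc=(scc[0]=0,scc[1]=1,scc[2]=2,scc[3]=2,scc[4]=2,scc[5]=2,scc[6]=?,scc[7]=?)
step 7: low=(low[0]=0,low[1]=1,low[2]=2,low[3]=2,low[4]=4,low[5]=2,low[6]=6,low[7]=7); scc=(scc[0]=0,scc[1]=1,scc[2]=2,scc[3]=2,scc[4]=2,scc[5]=2,scc[6]=?,scc[7]=3)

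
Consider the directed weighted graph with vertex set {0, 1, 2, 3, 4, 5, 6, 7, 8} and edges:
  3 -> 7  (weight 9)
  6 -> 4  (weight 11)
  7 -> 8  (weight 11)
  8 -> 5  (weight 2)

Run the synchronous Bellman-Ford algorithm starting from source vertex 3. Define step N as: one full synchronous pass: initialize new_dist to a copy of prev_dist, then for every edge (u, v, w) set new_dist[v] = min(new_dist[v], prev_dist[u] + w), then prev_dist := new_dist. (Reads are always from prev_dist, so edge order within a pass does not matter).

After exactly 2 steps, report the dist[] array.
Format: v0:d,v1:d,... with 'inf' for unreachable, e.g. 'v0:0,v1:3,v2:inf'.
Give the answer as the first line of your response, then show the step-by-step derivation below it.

v0:inf,v1:inf,v2:inf,v3:0,v4:inf,v5:inf,v6:inf,v7:9,v8:20

step 1: dist = v0:inf,v1:inf,v2:inf,v3:0,v4:inf,v5:inf,v6:inf,v7:9,v8:inf
step 2: dist = v0:inf,v1:inf,v2:inf,v3:0,v4:inf,v5:inf,v6:inf,v7:9,v8:20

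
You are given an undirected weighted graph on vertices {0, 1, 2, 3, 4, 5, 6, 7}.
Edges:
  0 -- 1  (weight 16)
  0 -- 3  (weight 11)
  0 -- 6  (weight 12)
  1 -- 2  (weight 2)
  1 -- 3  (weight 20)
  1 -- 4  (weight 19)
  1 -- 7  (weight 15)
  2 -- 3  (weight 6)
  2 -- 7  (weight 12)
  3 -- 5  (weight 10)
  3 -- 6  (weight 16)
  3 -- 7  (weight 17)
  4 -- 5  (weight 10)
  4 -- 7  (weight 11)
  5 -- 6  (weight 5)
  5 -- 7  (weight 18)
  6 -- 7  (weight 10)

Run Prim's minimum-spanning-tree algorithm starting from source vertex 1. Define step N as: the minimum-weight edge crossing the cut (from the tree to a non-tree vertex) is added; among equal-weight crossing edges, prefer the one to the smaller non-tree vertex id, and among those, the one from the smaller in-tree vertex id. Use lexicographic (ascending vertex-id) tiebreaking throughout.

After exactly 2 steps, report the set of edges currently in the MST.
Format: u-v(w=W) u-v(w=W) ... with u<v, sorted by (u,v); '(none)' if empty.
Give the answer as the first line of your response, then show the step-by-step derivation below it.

1-2(w=2) 2-3(w=6)

step 1: add edge 1-2 (w=2); MST = {1-2(w=2)}
step 2: add edge 2-3 (w=6); MST = {1-2(w=2) 2-3(w=6)}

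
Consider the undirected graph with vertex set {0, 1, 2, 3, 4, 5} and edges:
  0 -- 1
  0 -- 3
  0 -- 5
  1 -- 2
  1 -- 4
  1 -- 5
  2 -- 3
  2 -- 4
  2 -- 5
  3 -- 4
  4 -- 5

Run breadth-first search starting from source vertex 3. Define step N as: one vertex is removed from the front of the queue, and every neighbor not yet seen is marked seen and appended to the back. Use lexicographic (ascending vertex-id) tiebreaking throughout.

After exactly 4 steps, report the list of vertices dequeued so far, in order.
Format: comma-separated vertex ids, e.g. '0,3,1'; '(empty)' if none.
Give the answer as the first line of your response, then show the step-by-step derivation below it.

3,0,2,4

step 1: dequeue 3; queue=[0,2,4]; order=3
step 2: dequeue 0; queue=[2,4,1,5]; order=3,0
step 3: dequeue 2; queue=[4,1,5]; order=3,0,2
step 4: dequeue 4; queue=[1,5]; order=3,0,2,4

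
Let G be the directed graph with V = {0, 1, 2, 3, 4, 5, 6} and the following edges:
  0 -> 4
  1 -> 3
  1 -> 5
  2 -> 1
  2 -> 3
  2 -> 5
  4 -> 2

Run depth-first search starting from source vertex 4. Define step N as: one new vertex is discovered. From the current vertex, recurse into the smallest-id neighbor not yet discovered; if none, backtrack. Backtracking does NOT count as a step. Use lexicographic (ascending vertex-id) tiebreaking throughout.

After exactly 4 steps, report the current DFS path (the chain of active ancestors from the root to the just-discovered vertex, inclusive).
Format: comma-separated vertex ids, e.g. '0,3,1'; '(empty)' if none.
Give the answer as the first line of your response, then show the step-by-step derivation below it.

4,2,1,3

step 1: discover 4; path=4; order=4
step 2: discover 2; path=4>2; order=4,2
step 3: discover 1; path=4>2>1; order=4,2,1
step 4: discover 3; path=4>2>1>3; order=4,2,1,3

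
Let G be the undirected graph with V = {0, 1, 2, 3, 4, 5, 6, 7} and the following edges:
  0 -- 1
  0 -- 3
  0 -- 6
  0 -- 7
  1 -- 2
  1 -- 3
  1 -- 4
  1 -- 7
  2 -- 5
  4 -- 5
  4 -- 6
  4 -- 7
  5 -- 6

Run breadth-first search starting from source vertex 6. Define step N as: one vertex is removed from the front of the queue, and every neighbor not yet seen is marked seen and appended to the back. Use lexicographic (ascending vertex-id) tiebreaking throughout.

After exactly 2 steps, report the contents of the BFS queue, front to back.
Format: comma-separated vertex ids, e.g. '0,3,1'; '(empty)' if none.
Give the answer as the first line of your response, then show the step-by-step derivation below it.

4,5,1,3,7

step 1: dequeue 6; queue=[0,4,5]; order=6
step 2: dequeue 0; queue=[4,5,1,3,7]; order=6,0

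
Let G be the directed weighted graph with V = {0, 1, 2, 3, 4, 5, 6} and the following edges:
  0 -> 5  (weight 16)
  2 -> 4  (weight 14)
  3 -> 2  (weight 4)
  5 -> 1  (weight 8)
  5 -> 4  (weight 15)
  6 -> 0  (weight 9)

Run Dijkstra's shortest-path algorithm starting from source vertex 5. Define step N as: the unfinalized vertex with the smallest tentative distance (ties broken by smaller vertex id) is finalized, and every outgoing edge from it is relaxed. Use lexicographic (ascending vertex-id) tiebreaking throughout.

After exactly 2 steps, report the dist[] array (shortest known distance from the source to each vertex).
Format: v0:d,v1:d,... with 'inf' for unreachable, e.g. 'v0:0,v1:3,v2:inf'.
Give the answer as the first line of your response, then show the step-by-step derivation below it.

v0:inf,v1:8,v2:inf,v3:inf,v4:15,v5:0,v6:inf

step 1: dist = v0:inf,v1:8,v2:inf,v3:inf,v4:15,v5:0,v6:inf
step 2: dist = v0:inf,v1:8,v2:inf,v3:inf,v4:15,v5:0,v6:inf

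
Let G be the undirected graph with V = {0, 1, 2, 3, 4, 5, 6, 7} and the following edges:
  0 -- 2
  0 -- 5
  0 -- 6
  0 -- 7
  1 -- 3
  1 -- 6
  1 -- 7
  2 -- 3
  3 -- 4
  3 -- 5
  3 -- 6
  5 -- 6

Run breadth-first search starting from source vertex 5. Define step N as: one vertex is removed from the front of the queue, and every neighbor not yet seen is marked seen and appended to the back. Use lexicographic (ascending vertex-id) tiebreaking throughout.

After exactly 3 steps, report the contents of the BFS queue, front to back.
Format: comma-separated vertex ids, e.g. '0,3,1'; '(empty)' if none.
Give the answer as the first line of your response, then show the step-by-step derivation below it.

6,2,7,1,4

step 1: dequeue 5; queue=[0,3,6]; order=5
step 2: dequeue 0; queue=[3,6,2,7]; order=5,0
step 3: dequeue 3; queue=[6,2,7,1,4]; order=5,0,3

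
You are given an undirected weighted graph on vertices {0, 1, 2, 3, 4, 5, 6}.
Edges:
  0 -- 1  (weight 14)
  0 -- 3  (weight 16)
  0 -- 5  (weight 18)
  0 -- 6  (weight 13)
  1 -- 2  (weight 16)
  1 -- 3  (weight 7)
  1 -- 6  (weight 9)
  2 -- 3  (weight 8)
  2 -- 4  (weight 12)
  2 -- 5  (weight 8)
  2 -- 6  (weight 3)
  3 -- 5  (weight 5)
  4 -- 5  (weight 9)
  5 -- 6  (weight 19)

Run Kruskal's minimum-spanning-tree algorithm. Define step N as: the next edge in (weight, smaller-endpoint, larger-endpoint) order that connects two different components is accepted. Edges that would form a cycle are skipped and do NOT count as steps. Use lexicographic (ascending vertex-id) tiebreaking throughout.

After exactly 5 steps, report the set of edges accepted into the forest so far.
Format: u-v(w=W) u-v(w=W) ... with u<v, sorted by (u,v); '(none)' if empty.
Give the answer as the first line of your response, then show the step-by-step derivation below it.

1-3(w=7) 2-3(w=8) 2-6(w=3) 3-5(w=5) 4-5(w=9)

step 1: add edge 2-6 (w=3); MST = {2-6(w=3)}
step 2: add edge 3-5 (w=5); MST = {2-6(w=3) 3-5(w=5)}
step 3: add edge 1-3 (w=7); MST = {1-3(w=7) 2-6(w=3) 3-5(w=5)}
step 4: add edge 2-3 (w=8); MST = {1-3(w=7) 2-3(w=8) 2-6(w=3) 3-5(w=5)}
step 5: add edge 4-5 (w=9); MST = {1-3(w=7) 2-3(w=8) 2-6(w=3) 3-5(w=5) 4-5(w=9)}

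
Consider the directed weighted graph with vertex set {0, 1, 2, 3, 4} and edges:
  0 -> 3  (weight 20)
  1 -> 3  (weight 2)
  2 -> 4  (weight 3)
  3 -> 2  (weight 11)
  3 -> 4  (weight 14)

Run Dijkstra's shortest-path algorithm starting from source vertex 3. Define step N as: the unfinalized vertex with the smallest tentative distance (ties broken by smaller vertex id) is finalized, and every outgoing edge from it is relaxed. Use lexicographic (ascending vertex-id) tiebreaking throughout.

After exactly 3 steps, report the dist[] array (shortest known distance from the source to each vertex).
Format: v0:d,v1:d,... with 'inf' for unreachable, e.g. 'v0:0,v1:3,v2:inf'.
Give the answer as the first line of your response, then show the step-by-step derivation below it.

v0:inf,v1:inf,v2:11,v3:0,v4:14

step 1: dist = v0:inf,v1:inf,v2:11,v3:0,v4:14
step 2: dist = v0:inf,v1:inf,v2:11,v3:0,v4:14
step 3: dist = v0:inf,v1:inf,v2:11,v3:0,v4:14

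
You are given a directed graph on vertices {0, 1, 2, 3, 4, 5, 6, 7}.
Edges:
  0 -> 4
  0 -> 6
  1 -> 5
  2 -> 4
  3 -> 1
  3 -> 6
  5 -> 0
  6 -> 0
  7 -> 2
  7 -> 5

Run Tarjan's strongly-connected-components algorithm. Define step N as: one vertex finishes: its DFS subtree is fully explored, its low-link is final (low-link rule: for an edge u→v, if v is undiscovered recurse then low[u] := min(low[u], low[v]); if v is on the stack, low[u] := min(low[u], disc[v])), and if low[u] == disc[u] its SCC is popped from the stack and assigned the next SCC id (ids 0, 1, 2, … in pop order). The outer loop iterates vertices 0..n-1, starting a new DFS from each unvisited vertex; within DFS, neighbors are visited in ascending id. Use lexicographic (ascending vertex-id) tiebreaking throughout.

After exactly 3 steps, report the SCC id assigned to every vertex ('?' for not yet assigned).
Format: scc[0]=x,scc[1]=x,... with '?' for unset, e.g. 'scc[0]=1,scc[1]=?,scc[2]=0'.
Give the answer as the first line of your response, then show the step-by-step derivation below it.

scc[0]=1,scc[1]=?,scc[2]=?,scc[3]=?,scc[4]=0,scc[5]=?,scc[6]=1,scc[7]=?

step 1: low=(low[0]=0,low[1]=?,low[2]=?,low[3]=?,low[4]=1,low[5]=?,low[6]=?,low[7]=?); scc=(scc[0]=?,scc[1]=?,scc[2]=?,scc[3]=?,scc[4]=0,scc[5]=?,scc[6]=?,scc[7]=?)
step 2: low=(low[0]=0,low[1]=?,low[2]=?,low[3]=?,low[4]=1,low[5]=?,low[6]=0,low[7]=?); scc=(scc[0]=?,scc[1]=?,scc[2]=?,scc[3]=?,scc[4]=0,scc[5]=?,scc[6]=?,scc[7]=?)
step 3: low=(low[0]=0,low[1]=?,low[2]=?,low[3]=?,low[4]=1,low[5]=?,low[6]=0,low[7]=?); scc=(scc[0]=1,scc[1]=?,scc[2]=?,scc[3]=?,scc[4]=0,scc[5]=?,scc[6]=1,scc[7]=?)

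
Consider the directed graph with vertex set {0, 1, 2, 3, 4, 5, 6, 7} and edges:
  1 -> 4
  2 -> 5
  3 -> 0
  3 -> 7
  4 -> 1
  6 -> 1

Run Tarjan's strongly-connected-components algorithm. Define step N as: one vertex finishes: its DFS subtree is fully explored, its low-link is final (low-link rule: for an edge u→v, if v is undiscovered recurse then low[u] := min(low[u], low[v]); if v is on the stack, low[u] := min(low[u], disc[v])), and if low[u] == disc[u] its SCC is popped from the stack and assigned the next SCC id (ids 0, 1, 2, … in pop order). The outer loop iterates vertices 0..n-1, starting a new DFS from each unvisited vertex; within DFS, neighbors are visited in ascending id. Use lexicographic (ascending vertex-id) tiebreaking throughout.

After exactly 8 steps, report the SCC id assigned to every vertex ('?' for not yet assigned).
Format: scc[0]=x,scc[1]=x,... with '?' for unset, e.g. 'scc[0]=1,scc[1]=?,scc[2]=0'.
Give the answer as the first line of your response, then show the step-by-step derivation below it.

scc[0]=0,scc[1]=1,scc[2]=3,scc[3]=5,scc[4]=1,scc[5]=2,scc[6]=6,scc[7]=4

step 1: low=(low[0]=0,low[1]=?,low[2]=?,low[3]=?,low[4]=?,low[5]=?,low[6]=?,low[7]=?); scc=(scc[0]=0,scc[1]=?,scc[2]=?,scc[3]=?,scc[4]=?,scc[5]=?,scc[6]=?,scc[7]=?)
step 2: low=(low[0]=0,low[1]=1,low[2]=?,low[3]=?,low[4]=1,low[5]=?,low[6]=?,low[7]=?); scc=(scc[0]=0,scc[1]=?,scc[2]=?,scc[3]=?,scc[4]=?,scc[5]=?,scc[6]=?,scc[7]=?)
step 3: low=(low[0]=0,low[1]=1,low[2]=?,low[3]=?,low[4]=1,low[5]=?,low[6]=?,low[7]=?); scc=(scc[0]=0,scc[1]=1,scc[2]=?,scc[3]=?,scc[4]=1,scc[5]=?,scc[6]=?,scc[7]=?)
step 4: low=(low[0]=0,low[1]=1,low[2]=3,low[3]=?,low[4]=1,low[5]=4,low[6]=?,low[7]=?); scc=(scc[0]=0,scc[1]=1,scc[2]=?,scc[3]=?,scc[4]=1,scc[5]=2,scc[6]=?,scc[7]=?)
step 5: low=(low[0]=0,low[1]=1,low[2]=3,low[3]=?,low[4]=1,low[5]=4,low[6]=?,low[7]=?); scc=(scc[0]=0,scc[1]=1,scc[2]=3,scc[3]=?,scc[4]=1,scc[5]=2,scc[6]=?,scc[7]=?)
step 6: low=(low[0]=0,low[1]=1,low[2]=3,low[3]=5,low[4]=1,low[5]=4,low[6]=?,low[7]=6); scc=(scc[0]=0,scc[1]=1,scc[2]=3,scc[3]=?,scc[4]=1,scc[5]=2,scc[6]=?,scc[7]=4)
step 7: low=(low[0]=0,low[1]=1,low[2]=3,low[3]=5,low[4]=1,low[5]=4,low[6]=?,low[7]=6); scc=(scc[0]=0,scc[1]=1,scc[2]=3,scc[3]=5,scc[4]=1,scc[5]=2,scc[6]=?,scc[7]=4)
step 8: low=(low[0]=0,low[1]=1,low[2]=3,low[3]=5,low[4]=1,low[5]=4,low[6]=7,low[7]=6); scc=(scc[0]=0,scc[1]=1,scc[2]=3,scc[3]=5,scc[4]=1,scc[5]=2,scc[6]=6,scc[7]=4)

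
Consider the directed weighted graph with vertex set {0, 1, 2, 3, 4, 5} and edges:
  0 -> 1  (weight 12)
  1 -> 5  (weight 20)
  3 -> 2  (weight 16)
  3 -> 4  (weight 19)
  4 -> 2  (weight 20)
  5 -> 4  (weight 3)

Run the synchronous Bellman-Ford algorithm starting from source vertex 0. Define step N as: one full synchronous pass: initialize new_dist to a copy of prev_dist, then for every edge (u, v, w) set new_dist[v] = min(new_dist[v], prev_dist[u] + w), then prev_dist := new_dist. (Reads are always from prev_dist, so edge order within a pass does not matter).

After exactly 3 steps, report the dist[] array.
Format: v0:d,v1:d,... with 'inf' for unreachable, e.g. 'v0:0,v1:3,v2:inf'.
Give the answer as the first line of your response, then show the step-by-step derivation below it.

v0:0,v1:12,v2:inf,v3:inf,v4:35,v5:32

step 1: dist = v0:0,v1:12,v2:inf,v3:inf,v4:inf,v5:inf
step 2: dist = v0:0,v1:12,v2:inf,v3:inf,v4:inf,v5:32
step 3: dist = v0:0,v1:12,v2:inf,v3:inf,v4:35,v5:32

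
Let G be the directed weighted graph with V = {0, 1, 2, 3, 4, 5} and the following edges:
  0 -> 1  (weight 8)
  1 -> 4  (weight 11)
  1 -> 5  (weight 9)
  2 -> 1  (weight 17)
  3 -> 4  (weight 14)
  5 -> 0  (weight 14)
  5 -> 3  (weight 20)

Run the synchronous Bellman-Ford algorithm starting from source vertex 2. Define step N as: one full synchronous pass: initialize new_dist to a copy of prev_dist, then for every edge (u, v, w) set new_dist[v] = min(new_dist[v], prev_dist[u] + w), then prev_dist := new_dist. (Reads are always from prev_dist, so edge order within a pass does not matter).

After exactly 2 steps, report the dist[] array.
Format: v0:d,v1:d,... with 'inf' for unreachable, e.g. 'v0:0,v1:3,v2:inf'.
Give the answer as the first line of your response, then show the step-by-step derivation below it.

v0:inf,v1:17,v2:0,v3:inf,v4:28,v5:26

step 1: dist = v0:inf,v1:17,v2:0,v3:inf,v4:inf,v5:inf
step 2: dist = v0:inf,v1:17,v2:0,v3:inf,v4:28,v5:26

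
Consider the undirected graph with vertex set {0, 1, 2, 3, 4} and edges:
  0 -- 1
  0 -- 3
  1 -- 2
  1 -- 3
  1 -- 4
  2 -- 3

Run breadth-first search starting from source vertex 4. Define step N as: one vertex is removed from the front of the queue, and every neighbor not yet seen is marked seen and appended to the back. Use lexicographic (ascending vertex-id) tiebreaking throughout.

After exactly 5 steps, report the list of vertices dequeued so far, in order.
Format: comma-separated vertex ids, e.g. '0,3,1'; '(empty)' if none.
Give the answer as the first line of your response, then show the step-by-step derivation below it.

4,1,0,2,3

step 1: dequeue 4; queue=[1]; order=4
step 2: dequeue 1; queue=[0,2,3]; order=4,1
step 3: dequeue 0; queue=[2,3]; order=4,1,0
step 4: dequeue 2; queue=[3]; order=4,1,0,2
step 5: dequeue 3; queue=[(empty)]; order=4,1,0,2,3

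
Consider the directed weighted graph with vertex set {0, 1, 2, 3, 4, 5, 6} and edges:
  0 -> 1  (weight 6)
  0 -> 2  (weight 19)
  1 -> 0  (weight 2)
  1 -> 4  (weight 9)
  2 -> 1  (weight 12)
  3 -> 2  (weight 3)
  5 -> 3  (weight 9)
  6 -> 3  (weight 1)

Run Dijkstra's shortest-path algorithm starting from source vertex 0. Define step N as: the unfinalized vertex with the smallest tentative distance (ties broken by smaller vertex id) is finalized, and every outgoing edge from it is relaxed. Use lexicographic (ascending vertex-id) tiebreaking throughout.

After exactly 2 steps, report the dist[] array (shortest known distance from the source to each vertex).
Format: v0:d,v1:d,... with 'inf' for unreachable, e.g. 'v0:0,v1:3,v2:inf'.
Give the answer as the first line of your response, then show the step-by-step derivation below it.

v0:0,v1:6,v2:19,v3:inf,v4:15,v5:inf,v6:inf

step 1: dist = v0:0,v1:6,v2:19,v3:inf,v4:inf,v5:inf,v6:inf
step 2: dist = v0:0,v1:6,v2:19,v3:inf,v4:15,v5:inf,v6:inf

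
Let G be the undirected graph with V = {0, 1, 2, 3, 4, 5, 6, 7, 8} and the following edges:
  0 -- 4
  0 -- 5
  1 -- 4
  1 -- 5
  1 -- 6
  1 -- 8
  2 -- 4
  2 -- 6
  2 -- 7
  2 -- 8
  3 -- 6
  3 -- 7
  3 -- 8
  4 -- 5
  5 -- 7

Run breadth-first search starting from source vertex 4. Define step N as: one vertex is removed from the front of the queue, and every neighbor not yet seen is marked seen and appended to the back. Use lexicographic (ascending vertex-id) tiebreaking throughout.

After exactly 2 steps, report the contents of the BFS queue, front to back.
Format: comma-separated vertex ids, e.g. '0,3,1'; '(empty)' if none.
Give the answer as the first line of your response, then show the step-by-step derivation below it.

1,2,5

step 1: dequeue 4; queue=[0,1,2,5]; order=4
step 2: dequeue 0; queue=[1,2,5]; order=4,0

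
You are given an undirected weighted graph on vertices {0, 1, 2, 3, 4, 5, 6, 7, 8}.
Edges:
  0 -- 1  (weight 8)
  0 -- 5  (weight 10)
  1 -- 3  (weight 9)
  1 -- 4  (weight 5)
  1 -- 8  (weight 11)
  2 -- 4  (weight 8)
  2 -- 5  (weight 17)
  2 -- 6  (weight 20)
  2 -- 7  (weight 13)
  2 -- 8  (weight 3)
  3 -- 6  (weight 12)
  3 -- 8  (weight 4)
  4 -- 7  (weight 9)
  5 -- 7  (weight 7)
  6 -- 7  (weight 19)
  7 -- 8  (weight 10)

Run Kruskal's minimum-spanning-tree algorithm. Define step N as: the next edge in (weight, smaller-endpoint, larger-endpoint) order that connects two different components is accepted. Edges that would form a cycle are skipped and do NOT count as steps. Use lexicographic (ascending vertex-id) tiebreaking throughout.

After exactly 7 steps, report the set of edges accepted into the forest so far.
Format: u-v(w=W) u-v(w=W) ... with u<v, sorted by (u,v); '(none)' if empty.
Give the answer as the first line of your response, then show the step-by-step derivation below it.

0-1(w=8) 1-4(w=5) 2-4(w=8) 2-8(w=3) 3-8(w=4) 4-7(w=9) 5-7(w=7)

step 1: add edge 2-8 (w=3); MST = {2-8(w=3)}
step 2: add edge 3-8 (w=4); MST = {2-8(w=3) 3-8(w=4)}
step 3: add edge 1-4 (w=5); MST = {1-4(w=5) 2-8(w=3) 3-8(w=4)}
step 4: add edge 5-7 (w=7); MST = {1-4(w=5) 2-8(w=3) 3-8(w=4) 5-7(w=7)}
step 5: add edge 0-1 (w=8); MST = {0-1(w=8) 1-4(w=5) 2-8(w=3) 3-8(w=4) 5-7(w=7)}
step 6: add edge 2-4 (w=8); MST = {0-1(w=8) 1-4(w=5) 2-4(w=8) 2-8(w=3) 3-8(w=4) 5-7(w=7)}
step 7: add edge 4-7 (w=9); MST = {0-1(w=8) 1-4(w=5) 2-4(w=8) 2-8(w=3) 3-8(w=4) 4-7(w=9) 5-7(w=7)}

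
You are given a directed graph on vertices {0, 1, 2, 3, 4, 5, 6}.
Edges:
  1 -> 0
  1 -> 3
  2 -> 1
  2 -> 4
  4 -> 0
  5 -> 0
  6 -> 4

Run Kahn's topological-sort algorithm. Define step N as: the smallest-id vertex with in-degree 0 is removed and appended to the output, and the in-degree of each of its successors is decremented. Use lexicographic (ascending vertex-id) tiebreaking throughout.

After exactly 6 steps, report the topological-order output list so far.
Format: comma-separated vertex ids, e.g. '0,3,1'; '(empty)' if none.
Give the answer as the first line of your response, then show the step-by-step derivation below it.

2,1,3,5,6,4

step 1: output 2; order=[2]; indeg=(3,0,0,1,1,0,0)
step 2: output 1; order=[2,1]; indeg=(2,0,0,0,1,0,0)
step 3: output 3; order=[2,1,3]; indeg=(2,0,0,0,1,0,0)
step 4: output 5; order=[2,1,3,5]; indeg=(1,0,0,0,1,0,0)
step 5: output 6; order=[2,1,3,5,6]; indeg=(1,0,0,0,0,0,0)
step 6: output 4; order=[2,1,3,5,6,4]; indeg=(0,0,0,0,0,0,0)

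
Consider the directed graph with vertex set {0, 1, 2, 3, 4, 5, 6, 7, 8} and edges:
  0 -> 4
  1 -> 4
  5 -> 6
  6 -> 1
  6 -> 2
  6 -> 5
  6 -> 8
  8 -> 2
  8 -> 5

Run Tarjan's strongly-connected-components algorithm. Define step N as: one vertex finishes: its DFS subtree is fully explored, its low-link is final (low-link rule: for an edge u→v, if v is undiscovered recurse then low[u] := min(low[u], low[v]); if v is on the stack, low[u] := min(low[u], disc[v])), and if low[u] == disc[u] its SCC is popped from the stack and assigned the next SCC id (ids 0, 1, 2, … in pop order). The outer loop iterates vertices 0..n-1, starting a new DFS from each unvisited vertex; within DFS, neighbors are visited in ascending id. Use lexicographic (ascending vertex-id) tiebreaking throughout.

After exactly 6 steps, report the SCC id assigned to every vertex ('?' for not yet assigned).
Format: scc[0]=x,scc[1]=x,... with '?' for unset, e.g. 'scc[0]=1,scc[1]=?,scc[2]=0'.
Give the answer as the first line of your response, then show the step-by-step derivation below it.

scc[0]=1,scc[1]=2,scc[2]=3,scc[3]=4,scc[4]=0,scc[5]=?,scc[6]=?,scc[7]=?,scc[8]=?

step 1: low=(low[0]=0,low[1]=?,low[2]=?,low[3]=?,low[4]=1,low[5]=?,low[6]=?,low[7]=?,low[8]=?); scc=(scc[0]=?,scc[1]=?,scc[2]=?,scc[3]=?,scc[4]=0,scc[5]=?,scc[6]=?,scc[7]=?,scc[8]=?)
step 2: low=(low[0]=0,low[1]=?,low[2]=?,low[3]=?,low[4]=1,low[5]=?,low[6]=?,low[7]=?,low[8]=?); scc=(scc[0]=1,scc[1]=?,scc[2]=?,scc[3]=?,scc[4]=0,scc[5]=?,scc[6]=?,scc[7]=?,scc[8]=?)
step 3: low=(low[0]=0,low[1]=2,low[2]=?,low[3]=?,low[4]=1,low[5]=?,low[6]=?,low[7]=?,low[8]=?); scc=(scc[0]=1,scc[1]=2,scc[2]=?,scc[3]=?,scc[4]=0,scc[5]=?,scc[6]=?,scc[7]=?,scc[8]=?)
step 4: low=(low[0]=0,low[1]=2,low[2]=3,low[3]=?,low[4]=1,low[5]=?,low[6]=?,low[7]=?,low[8]=?); scc=(scc[0]=1,scc[1]=2,scc[2]=3,scc[3]=?,scc[4]=0,scc[5]=?,scc[6]=?,scc[7]=?,scc[8]=?)
step 5: low=(low[0]=0,low[1]=2,low[2]=3,low[3]=4,low[4]=1,low[5]=?,low[6]=?,low[7]=?,low[8]=?); scc=(scc[0]=1,scc[1]=2,scc[2]=3,scc[3]=4,scc[4]=0,scc[5]=?,scc[6]=?,scc[7]=?,scc[8]=?)
step 6: low=(low[0]=0,low[1]=2,low[2]=3,low[3]=4,low[4]=1,low[5]=5,low[6]=5,low[7]=?,low[8]=5); scc=(scc[0]=1,scc[1]=2,scc[2]=3,scc[3]=4,scc[4]=0,scc[5]=?,scc[6]=?,scc[7]=?,scc[8]=?)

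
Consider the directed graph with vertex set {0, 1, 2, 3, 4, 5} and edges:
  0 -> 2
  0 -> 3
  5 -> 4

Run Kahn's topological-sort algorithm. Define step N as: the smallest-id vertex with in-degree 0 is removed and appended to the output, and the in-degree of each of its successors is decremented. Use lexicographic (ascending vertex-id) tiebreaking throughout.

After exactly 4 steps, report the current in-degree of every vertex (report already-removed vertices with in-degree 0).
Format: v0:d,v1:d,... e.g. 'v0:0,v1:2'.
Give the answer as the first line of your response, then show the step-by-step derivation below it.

v0:0,v1:0,v2:0,v3:0,v4:1,v5:0

step 1: output 0; order=[0]; indeg=(0,0,0,0,1,0)
step 2: output 1; order=[0,1]; indeg=(0,0,0,0,1,0)
step 3: output 2; order=[0,1,2]; indeg=(0,0,0,0,1,0)
step 4: output 3; order=[0,1,2,3]; indeg=(0,0,0,0,1,0)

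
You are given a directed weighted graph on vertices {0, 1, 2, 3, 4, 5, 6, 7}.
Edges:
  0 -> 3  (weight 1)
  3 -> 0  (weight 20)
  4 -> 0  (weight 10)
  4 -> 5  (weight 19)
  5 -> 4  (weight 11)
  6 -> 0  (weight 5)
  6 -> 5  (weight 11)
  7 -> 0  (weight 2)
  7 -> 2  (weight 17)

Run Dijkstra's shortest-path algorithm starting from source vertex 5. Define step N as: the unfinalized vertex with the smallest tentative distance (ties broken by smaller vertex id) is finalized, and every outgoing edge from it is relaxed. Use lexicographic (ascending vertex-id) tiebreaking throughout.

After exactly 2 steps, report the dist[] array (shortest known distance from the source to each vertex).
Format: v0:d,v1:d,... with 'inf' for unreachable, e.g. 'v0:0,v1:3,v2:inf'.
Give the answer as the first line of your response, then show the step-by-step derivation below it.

v0:21,v1:inf,v2:inf,v3:inf,v4:11,v5:0,v6:inf,v7:inf

step 1: dist = v0:inf,v1:inf,v2:inf,v3:inf,v4:11,v5:0,v6:inf,v7:inf
step 2: dist = v0:21,v1:inf,v2:inf,v3:inf,v4:11,v5:0,v6:inf,v7:inf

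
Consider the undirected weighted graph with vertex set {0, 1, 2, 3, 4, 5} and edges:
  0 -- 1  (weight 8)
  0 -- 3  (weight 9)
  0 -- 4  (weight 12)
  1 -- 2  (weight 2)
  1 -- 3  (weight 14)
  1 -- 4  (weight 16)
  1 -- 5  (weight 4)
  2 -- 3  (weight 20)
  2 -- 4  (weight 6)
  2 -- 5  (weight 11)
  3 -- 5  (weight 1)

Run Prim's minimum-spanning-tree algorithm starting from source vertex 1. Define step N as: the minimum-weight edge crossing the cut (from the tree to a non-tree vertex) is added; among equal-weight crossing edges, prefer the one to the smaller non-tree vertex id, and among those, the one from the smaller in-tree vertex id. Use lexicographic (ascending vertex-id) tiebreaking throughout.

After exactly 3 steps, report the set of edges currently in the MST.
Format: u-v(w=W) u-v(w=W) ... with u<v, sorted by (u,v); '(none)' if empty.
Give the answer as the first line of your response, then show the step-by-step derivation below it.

1-2(w=2) 1-5(w=4) 3-5(w=1)

step 1: add edge 1-2 (w=2); MST = {1-2(w=2)}
step 2: add edge 1-5 (w=4); MST = {1-2(w=2) 1-5(w=4)}
step 3: add edge 3-5 (w=1); MST = {1-2(w=2) 1-5(w=4) 3-5(w=1)}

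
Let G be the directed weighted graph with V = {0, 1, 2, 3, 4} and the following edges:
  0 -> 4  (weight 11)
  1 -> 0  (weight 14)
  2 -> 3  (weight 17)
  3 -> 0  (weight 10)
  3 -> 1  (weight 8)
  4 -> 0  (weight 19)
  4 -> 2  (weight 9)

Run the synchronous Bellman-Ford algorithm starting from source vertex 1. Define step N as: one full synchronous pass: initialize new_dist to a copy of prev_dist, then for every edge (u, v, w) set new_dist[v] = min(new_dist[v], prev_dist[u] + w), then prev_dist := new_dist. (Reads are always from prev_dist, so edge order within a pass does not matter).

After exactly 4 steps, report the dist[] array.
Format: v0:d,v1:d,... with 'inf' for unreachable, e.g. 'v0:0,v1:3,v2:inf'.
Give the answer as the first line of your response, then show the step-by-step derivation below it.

v0:14,v1:0,v2:34,v3:51,v4:25

step 1: dist = v0:14,v1:0,v2:inf,v3:inf,v4:inf
step 2: dist = v0:14,v1:0,v2:inf,v3:inf,v4:25
step 3: dist = v0:14,v1:0,v2:34,v3:inf,v4:25
step 4: dist = v0:14,v1:0,v2:34,v3:51,v4:25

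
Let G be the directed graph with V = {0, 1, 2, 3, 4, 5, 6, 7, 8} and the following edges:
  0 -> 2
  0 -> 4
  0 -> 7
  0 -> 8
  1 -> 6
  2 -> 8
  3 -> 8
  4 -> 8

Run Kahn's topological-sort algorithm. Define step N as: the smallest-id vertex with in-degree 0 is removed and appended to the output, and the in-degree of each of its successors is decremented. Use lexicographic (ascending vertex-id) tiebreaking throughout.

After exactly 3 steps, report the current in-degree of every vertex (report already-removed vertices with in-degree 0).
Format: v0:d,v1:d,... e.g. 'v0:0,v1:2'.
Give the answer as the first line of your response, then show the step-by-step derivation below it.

v0:0,v1:0,v2:0,v3:0,v4:0,v5:0,v6:0,v7:0,v8:2

step 1: output 0; order=[0]; indeg=(0,0,0,0,0,0,1,0,3)
step 2: output 1; order=[0,1]; indeg=(0,0,0,0,0,0,0,0,3)
step 3: output 2; order=[0,1,2]; indeg=(0,0,0,0,0,0,0,0,2)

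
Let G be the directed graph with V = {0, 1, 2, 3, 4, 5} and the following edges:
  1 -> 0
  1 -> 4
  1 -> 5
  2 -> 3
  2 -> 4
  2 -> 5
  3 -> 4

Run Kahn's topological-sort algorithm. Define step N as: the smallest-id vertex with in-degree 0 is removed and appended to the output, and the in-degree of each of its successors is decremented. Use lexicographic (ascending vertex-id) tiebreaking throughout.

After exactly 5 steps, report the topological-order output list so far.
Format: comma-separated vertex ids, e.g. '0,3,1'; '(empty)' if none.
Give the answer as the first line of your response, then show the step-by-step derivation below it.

1,0,2,3,4

step 1: output 1; order=[1]; indeg=(0,0,0,1,2,1)
step 2: output 0; order=[1,0]; indeg=(0,0,0,1,2,1)
step 3: output 2; order=[1,0,2]; indeg=(0,0,0,0,1,0)
step 4: output 3; order=[1,0,2,3]; indeg=(0,0,0,0,0,0)
step 5: output 4; order=[1,0,2,3,4]; indeg=(0,0,0,0,0,0)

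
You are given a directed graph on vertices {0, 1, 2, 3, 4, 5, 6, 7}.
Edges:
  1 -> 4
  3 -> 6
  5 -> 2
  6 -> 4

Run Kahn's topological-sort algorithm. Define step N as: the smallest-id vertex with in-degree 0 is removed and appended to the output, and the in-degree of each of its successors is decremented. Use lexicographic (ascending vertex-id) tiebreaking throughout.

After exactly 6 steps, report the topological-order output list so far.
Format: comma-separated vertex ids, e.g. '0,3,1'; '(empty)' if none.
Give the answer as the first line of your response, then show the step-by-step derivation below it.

0,1,3,5,2,6

step 1: output 0; order=[0]; indeg=(0,0,1,0,2,0,1,0)
step 2: output 1; order=[0,1]; indeg=(0,0,1,0,1,0,1,0)
step 3: output 3; order=[0,1,3]; indeg=(0,0,1,0,1,0,0,0)
step 4: output 5; order=[0,1,3,5]; indeg=(0,0,0,0,1,0,0,0)
step 5: output 2; order=[0,1,3,5,2]; indeg=(0,0,0,0,1,0,0,0)
step 6: output 6; order=[0,1,3,5,2,6]; indeg=(0,0,0,0,0,0,0,0)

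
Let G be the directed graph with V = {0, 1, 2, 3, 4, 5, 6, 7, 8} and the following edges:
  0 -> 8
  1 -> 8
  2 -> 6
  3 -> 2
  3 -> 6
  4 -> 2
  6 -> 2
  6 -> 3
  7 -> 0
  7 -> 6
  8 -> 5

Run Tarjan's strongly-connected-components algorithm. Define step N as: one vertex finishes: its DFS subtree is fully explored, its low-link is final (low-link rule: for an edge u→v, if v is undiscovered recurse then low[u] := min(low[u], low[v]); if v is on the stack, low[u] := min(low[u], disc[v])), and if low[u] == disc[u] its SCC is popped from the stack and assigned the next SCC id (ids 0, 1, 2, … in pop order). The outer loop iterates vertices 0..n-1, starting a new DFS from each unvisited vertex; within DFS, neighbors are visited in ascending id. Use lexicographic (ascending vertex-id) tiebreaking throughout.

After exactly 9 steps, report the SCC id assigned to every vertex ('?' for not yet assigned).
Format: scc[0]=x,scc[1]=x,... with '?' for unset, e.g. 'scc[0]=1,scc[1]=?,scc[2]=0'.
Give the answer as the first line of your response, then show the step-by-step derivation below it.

scc[0]=2,scc[1]=3,scc[2]=4,scc[3]=4,scc[4]=5,scc[5]=0,scc[6]=4,scc[7]=6,scc[8]=1

step 1: low=(low[0]=0,low[1]=?,low[2]=?,low[3]=?,low[4]=?,low[5]=2,low[6]=?,low[7]=?,low[8]=1); scc=(scc[0]=?,scc[1]=?,scc[2]=?,scc[3]=?,scc[4]=?,scc[5]=0,scc[6]=?,scc[7]=?,scc[8]=?)
step 2: low=(low[0]=0,low[1]=?,low[2]=?,low[3]=?,low[4]=?,low[5]=2,low[6]=?,low[7]=?,low[8]=1); scc=(scc[0]=?,scc[1]=?,scc[2]=?,scc[3]=?,scc[4]=?,scc[5]=0,scc[6]=?,scc[7]=?,scc[8]=1)
step 3: low=(low[0]=0,low[1]=?,low[2]=?,low[3]=?,low[4]=?,low[5]=2,low[6]=?,low[7]=?,low[8]=1); scc=(scc[0]=2,scc[1]=?,scc[2]=?,scc[3]=?,scc[4]=?,scc[5]=0,scc[6]=?,scc[7]=?,scc[8]=1)
step 4: low=(low[0]=0,low[1]=3,low[2]=?,low[3]=?,low[4]=?,low[5]=2,low[6]=?,low[7]=?,low[8]=1); scc=(scc[0]=2,scc[1]=3,scc[2]=?,scc[3]=?,scc[4]=?,scc[5]=0,scc[6]=?,scc[7]=?,scc[8]=1)
step 5: low=(low[0]=0,low[1]=3,low[2]=4,low[3]=4,low[4]=?,low[5]=2,low[6]=4,low[7]=?,low[8]=1); scc=(scc[0]=2,scc[1]=3,scc[2]=?,scc[3]=?,scc[4]=?,scc[5]=0,scc[6]=?,scc[7]=?,scc[8]=1)
step 6: low=(low[0]=0,low[1]=3,low[2]=4,low[3]=4,low[4]=?,low[5]=2,low[6]=4,low[7]=?,low[8]=1); scc=(scc[0]=2,scc[1]=3,scc[2]=?,scc[3]=?,scc[4]=?,scc[5]=0,scc[6]=?,scc[7]=?,scc[8]=1)
step 7: low=(low[0]=0,low[1]=3,low[2]=4,low[3]=4,low[4]=?,low[5]=2,low[6]=4,low[7]=?,low[8]=1); scc=(scc[0]=2,scc[1]=3,scc[2]=4,scc[3]=4,scc[4]=?,scc[5]=0,scc[6]=4,scc[7]=?,scc[8]=1)
step 8: low=(low[0]=0,low[1]=3,low[2]=4,low[3]=4,low[4]=7,low[5]=2,low[6]=4,low[7]=?,low[8]=1); scc=(scc[0]=2,scc[1]=3,scc[2]=4,scc[3]=4,scc[4]=5,scc[5]=0,scc[6]=4,scc[7]=?,scc[8]=1)
step 9: low=(low[0]=0,low[1]=3,low[2]=4,low[3]=4,low[4]=7,low[5]=2,low[6]=4,low[7]=8,low[8]=1); scc=(scc[0]=2,scc[1]=3,scc[2]=4,scc[3]=4,scc[4]=5,scc[5]=0,scc[6]=4,scc[7]=6,scc[8]=1)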